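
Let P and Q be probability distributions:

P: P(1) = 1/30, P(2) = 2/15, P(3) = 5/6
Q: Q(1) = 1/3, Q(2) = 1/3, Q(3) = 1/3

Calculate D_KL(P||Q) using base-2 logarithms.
0.8146 bits

D_KL(P||Q) = Σ P(x) log₂(P(x)/Q(x))

Computing term by term:
  P(1)·log₂(P(1)/Q(1)) = (1/30)·log₂((1/30)/(1/3)) = -0.11073
  P(2)·log₂(P(2)/Q(2)) = (2/15)·log₂((2/15)/(1/3)) = -0.17626
  P(3)·log₂(P(3)/Q(3)) = (5/6)·log₂((5/6)/(1/3)) = 1.10161

D_KL(P||Q) = -0.11073 - 0.17626 + 1.10161 = 0.81462 ≈ 0.8146 bits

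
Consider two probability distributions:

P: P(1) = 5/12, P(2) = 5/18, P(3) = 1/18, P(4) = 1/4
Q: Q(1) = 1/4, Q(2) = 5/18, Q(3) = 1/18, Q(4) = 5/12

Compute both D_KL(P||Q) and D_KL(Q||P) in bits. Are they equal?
D_KL(P||Q) = 0.1228 bits, D_KL(Q||P) = 0.1228 bits. Yes, in this case they are equal (although KL divergence is not symmetric in general).

D_KL(P||Q) = Σ P(x) log₂(P(x)/Q(x))

Computing term by term:
  P(1)·log₂(P(1)/Q(1)) = (5/12)·log₂((5/12)/(1/4)) = 0.30707
  P(2)·log₂(P(2)/Q(2)) = (5/18)·log₂((5/18)/(5/18)) = 0.00000
  P(3)·log₂(P(3)/Q(3)) = (1/18)·log₂((1/18)/(1/18)) = 0.00000
  P(4)·log₂(P(4)/Q(4)) = (1/4)·log₂((1/4)/(5/12)) = -0.18424

D_KL(P||Q) = 0.30707 + 0.00000 + 0.00000 - 0.18424 = 0.12283 ≈ 0.1228 bits

D_KL(Q||P) = Σ Q(x) log₂(Q(x)/P(x))

Computing term by term:
  Q(1)·log₂(Q(1)/P(1)) = (1/4)·log₂((1/4)/(5/12)) = -0.18424
  Q(2)·log₂(Q(2)/P(2)) = (5/18)·log₂((5/18)/(5/18)) = 0.00000
  Q(3)·log₂(Q(3)/P(3)) = (1/18)·log₂((1/18)/(1/18)) = 0.00000
  Q(4)·log₂(Q(4)/P(4)) = (5/12)·log₂((5/12)/(1/4)) = 0.30707

D_KL(Q||P) = -0.18424 + 0.00000 + 0.00000 + 0.30707 = 0.12283 ≈ 0.1228 bits

These ARE equal here. Q is P with outcomes relabeled (Q(1) = P(4), Q(4) = P(1)) by a relabeling that is its own inverse, so the two sums contain exactly the same terms in a different order. This is a special case — KL divergence is not symmetric in general: D_KL(P||Q) ≠ D_KL(Q||P) for most P, Q.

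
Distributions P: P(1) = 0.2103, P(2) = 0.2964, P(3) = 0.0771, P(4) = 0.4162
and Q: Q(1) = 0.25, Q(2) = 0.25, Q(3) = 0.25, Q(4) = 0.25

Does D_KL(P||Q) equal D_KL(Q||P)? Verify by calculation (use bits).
D_KL(P||Q) = 0.1955 bits, D_KL(Q||P) = 0.2414 bits. No — D_KL(P||Q) ≠ D_KL(Q||P) for this pair.

D_KL(P||Q) = Σ P(x) log₂(P(x)/Q(x))

Computing term by term:
  P(1)·log₂(P(1)/Q(1)) = 0.2103·log₂(0.2103/0.25) = -0.05247
  P(2)·log₂(P(2)/Q(2)) = 0.2964·log₂(0.2964/0.25) = 0.07280
  P(3)·log₂(P(3)/Q(3)) = 0.0771·log₂(0.0771/0.25) = -0.13085
  P(4)·log₂(P(4)/Q(4)) = 0.4162·log₂(0.4162/0.25) = 0.30605

D_KL(P||Q) = -0.05247 + 0.07280 - 0.13085 + 0.30605 = 0.19553 ≈ 0.1955 bits

D_KL(Q||P) = Σ Q(x) log₂(Q(x)/P(x))

Computing term by term:
  Q(1)·log₂(Q(1)/P(1)) = 0.25·log₂(0.25/0.2103) = 0.06237
  Q(2)·log₂(Q(2)/P(2)) = 0.25·log₂(0.25/0.2964) = -0.06140
  Q(3)·log₂(Q(3)/P(3)) = 0.25·log₂(0.25/0.0771) = 0.42428
  Q(4)·log₂(Q(4)/P(4)) = 0.25·log₂(0.25/0.4162) = -0.18384

D_KL(Q||P) = 0.06237 - 0.06140 + 0.42428 - 0.18384 = 0.24141 ≈ 0.2414 bits

These are NOT equal (difference: 0.0459 bits). KL divergence is asymmetric: D_KL(P||Q) ≠ D_KL(Q||P) in general.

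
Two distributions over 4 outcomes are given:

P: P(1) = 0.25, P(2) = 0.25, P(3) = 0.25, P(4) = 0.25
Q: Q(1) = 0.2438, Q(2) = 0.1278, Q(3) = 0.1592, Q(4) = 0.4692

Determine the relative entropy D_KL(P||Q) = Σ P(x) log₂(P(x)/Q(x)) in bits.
0.1868 bits

D_KL(P||Q) = Σ P(x) log₂(P(x)/Q(x))

Computing term by term:
  P(1)·log₂(P(1)/Q(1)) = 0.25·log₂(0.25/0.2438) = 0.00906
  P(2)·log₂(P(2)/Q(2)) = 0.25·log₂(0.25/0.1278) = 0.24201
  P(3)·log₂(P(3)/Q(3)) = 0.25·log₂(0.25/0.1592) = 0.16277
  P(4)·log₂(P(4)/Q(4)) = 0.25·log₂(0.25/0.4692) = -0.22707

D_KL(P||Q) = 0.00906 + 0.24201 + 0.16277 - 0.22707 = 0.18677 ≈ 0.1868 bits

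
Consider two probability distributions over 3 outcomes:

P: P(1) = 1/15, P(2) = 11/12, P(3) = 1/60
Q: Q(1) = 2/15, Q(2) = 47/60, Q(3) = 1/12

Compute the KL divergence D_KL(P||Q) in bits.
0.1025 bits

D_KL(P||Q) = Σ P(x) log₂(P(x)/Q(x))

Computing term by term:
  P(1)·log₂(P(1)/Q(1)) = (1/15)·log₂((1/15)/(2/15)) = -0.06667
  P(2)·log₂(P(2)/Q(2)) = (11/12)·log₂((11/12)/(47/60)) = 0.20787
  P(3)·log₂(P(3)/Q(3)) = (1/60)·log₂((1/60)/(1/12)) = -0.03870

D_KL(P||Q) = -0.06667 + 0.20787 - 0.03870 = 0.10250 ≈ 0.1025 bits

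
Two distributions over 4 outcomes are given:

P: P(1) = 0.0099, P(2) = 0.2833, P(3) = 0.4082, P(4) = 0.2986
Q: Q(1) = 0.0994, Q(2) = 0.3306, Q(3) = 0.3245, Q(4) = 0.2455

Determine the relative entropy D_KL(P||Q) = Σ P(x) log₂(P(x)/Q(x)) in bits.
0.1234 bits

D_KL(P||Q) = Σ P(x) log₂(P(x)/Q(x))

Computing term by term:
  P(1)·log₂(P(1)/Q(1)) = 0.0099·log₂(0.0099/0.0994) = -0.03294
  P(2)·log₂(P(2)/Q(2)) = 0.2833·log₂(0.2833/0.3306) = -0.06311
  P(3)·log₂(P(3)/Q(3)) = 0.4082·log₂(0.4082/0.3245) = 0.13514
  P(4)·log₂(P(4)/Q(4)) = 0.2986·log₂(0.2986/0.2455) = 0.08435

D_KL(P||Q) = -0.03294 - 0.06311 + 0.13514 + 0.08435 = 0.12344 ≈ 0.1234 bits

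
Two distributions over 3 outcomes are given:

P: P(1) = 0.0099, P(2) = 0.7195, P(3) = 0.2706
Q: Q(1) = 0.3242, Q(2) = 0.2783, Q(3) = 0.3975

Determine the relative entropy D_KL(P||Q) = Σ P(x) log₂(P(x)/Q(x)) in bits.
0.7860 bits

D_KL(P||Q) = Σ P(x) log₂(P(x)/Q(x))

Computing term by term:
  P(1)·log₂(P(1)/Q(1)) = 0.0099·log₂(0.0099/0.3242) = -0.04983
  P(2)·log₂(P(2)/Q(2)) = 0.7195·log₂(0.7195/0.2783) = 0.98597
  P(3)·log₂(P(3)/Q(3)) = 0.2706·log₂(0.2706/0.3975) = -0.15013

D_KL(P||Q) = -0.04983 + 0.98597 - 0.15013 = 0.78601 ≈ 0.7860 bits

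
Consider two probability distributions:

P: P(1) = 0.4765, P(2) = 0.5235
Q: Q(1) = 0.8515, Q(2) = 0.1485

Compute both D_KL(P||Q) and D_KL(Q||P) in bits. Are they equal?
D_KL(P||Q) = 0.5525 bits, D_KL(Q||P) = 0.4432 bits. No, they are not equal.

D_KL(P||Q) = Σ P(x) log₂(P(x)/Q(x))

Computing term by term:
  P(1)·log₂(P(1)/Q(1)) = 0.4765·log₂(0.4765/0.8515) = -0.39908
  P(2)·log₂(P(2)/Q(2)) = 0.5235·log₂(0.5235/0.1485) = 0.95158

D_KL(P||Q) = -0.39908 + 0.95158 = 0.55250 ≈ 0.5525 bits

D_KL(Q||P) = Σ Q(x) log₂(Q(x)/P(x))

Computing term by term:
  Q(1)·log₂(Q(1)/P(1)) = 0.8515·log₂(0.8515/0.4765) = 0.71316
  Q(2)·log₂(Q(2)/P(2)) = 0.1485·log₂(0.1485/0.5235) = -0.26993

D_KL(Q||P) = 0.71316 - 0.26993 = 0.44323 ≈ 0.4432 bits

These are NOT equal (difference: 0.1093 bits). KL divergence is asymmetric: D_KL(P||Q) ≠ D_KL(Q||P) in general.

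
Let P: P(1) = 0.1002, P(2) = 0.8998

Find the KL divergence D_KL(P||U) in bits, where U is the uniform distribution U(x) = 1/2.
0.5304 bits

U(i) = 1/2 for all i

D_KL(P||U) = Σ P(x) log₂(P(x) / (1/2))
           = Σ P(x) log₂(P(x)) + log₂(2)
           = log₂(2) - H(P)

H(P) = -Σ P(x) log₂(P(x)):
  -P(1)·log₂(P(1)) = -(0.1002)·log₂(0.1002) = 0.33257
  -P(2)·log₂(P(2)) = -(0.8998)·log₂(0.8998) = 0.13706
H(P) = 0.33257 + 0.13706 = 0.46963 bits

log₂(2) = 1.00000 bits

D_KL(P||U) = 1.00000 - 0.46963 = 0.53037 ≈ 0.5304 bits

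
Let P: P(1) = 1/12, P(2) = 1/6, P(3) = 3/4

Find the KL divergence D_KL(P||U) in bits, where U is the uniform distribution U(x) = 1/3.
0.5441 bits

U(i) = 1/3 for all i

D_KL(P||U) = Σ P(x) log₂(P(x) / (1/3))
           = Σ P(x) log₂(P(x)) + log₂(3)
           = log₂(3) - H(P)

H(P) = -Σ P(x) log₂(P(x)):
  -P(1)·log₂(P(1)) = -(1/12)·log₂(1/12) = 0.29875
  -P(2)·log₂(P(2)) = -(1/6)·log₂(1/6) = 0.43083
  -P(3)·log₂(P(3)) = -(3/4)·log₂(3/4) = 0.31128
H(P) = 0.29875 + 0.43083 + 0.31128 = 1.04086 bits

log₂(3) = 1.58496 bits

D_KL(P||U) = 1.58496 - 1.04086 = 0.54410 ≈ 0.5441 bits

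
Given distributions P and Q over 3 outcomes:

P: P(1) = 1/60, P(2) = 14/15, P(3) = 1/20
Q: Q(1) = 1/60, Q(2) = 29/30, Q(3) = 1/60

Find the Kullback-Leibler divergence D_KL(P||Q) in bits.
0.0320 bits

D_KL(P||Q) = Σ P(x) log₂(P(x)/Q(x))

Computing term by term:
  P(1)·log₂(P(1)/Q(1)) = (1/60)·log₂((1/60)/(1/60)) = 0.00000
  P(2)·log₂(P(2)/Q(2)) = (14/15)·log₂((14/15)/(29/30)) = -0.04725
  P(3)·log₂(P(3)/Q(3)) = (1/20)·log₂((1/20)/(1/60)) = 0.07925

D_KL(P||Q) = 0.00000 - 0.04725 + 0.07925 = 0.03200 ≈ 0.0320 bits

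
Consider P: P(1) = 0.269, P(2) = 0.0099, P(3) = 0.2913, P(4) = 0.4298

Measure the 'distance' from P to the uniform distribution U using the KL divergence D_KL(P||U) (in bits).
0.3826 bits

U(i) = 1/4 for all i

D_KL(P||U) = Σ P(x) log₂(P(x) / (1/4))
           = Σ P(x) log₂(P(x)) + log₂(4)
           = log₂(4) - H(P)

H(P) = -Σ P(x) log₂(P(x)):
  -P(1)·log₂(P(1)) = -(0.269)·log₂(0.269) = 0.50957
  -P(2)·log₂(P(2)) = -(0.0099)·log₂(0.0099) = 0.06592
  -P(3)·log₂(P(3)) = -(0.2913)·log₂(0.2913) = 0.51835
  -P(4)·log₂(P(4)) = -(0.4298)·log₂(0.4298) = 0.52361
H(P) = 0.50957 + 0.06592 + 0.51835 + 0.52361 = 1.61745 bits

log₂(4) = 2.00000 bits

D_KL(P||U) = 2.00000 - 1.61745 = 0.38255 ≈ 0.3826 bits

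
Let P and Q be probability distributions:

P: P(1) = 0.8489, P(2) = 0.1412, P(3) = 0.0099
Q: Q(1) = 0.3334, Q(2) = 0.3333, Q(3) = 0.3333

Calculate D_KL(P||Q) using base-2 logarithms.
0.9194 bits

D_KL(P||Q) = Σ P(x) log₂(P(x)/Q(x))

Computing term by term:
  P(1)·log₂(P(1)/Q(1)) = 0.8489·log₂(0.8489/0.3334) = 1.14461
  P(2)·log₂(P(2)/Q(2)) = 0.1412·log₂(0.1412/0.3333) = -0.17496
  P(3)·log₂(P(3)/Q(3)) = 0.0099·log₂(0.0099/0.3333) = -0.05023

D_KL(P||Q) = 1.14461 - 0.17496 - 0.05023 = 0.91942 ≈ 0.9194 bits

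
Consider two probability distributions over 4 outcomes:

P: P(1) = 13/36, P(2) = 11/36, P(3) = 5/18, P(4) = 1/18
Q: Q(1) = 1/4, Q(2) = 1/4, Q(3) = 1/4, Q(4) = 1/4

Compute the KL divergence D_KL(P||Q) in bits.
0.2017 bits

D_KL(P||Q) = Σ P(x) log₂(P(x)/Q(x))

Computing term by term:
  P(1)·log₂(P(1)/Q(1)) = (13/36)·log₂((13/36)/(1/4)) = 0.19157
  P(2)·log₂(P(2)/Q(2)) = (11/36)·log₂((11/36)/(1/4)) = 0.08846
  P(3)·log₂(P(3)/Q(3)) = (5/18)·log₂((5/18)/(1/4)) = 0.04222
  P(4)·log₂(P(4)/Q(4)) = (1/18)·log₂((1/18)/(1/4)) = -0.12055

D_KL(P||Q) = 0.19157 + 0.08846 + 0.04222 - 0.12055 = 0.20170 ≈ 0.2017 bits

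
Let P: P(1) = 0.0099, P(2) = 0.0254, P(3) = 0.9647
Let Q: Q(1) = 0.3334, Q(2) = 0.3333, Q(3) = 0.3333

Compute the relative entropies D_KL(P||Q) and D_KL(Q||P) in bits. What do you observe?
D_KL(P||Q) = 1.3346 bits, D_KL(Q||P) = 2.4184 bits. The two directions give different values (D_KL(Q||P) exceeds D_KL(P||Q) by 1.0838 bits): KL divergence is asymmetric.

D_KL(P||Q) = Σ P(x) log₂(P(x)/Q(x))

Computing term by term:
  P(1)·log₂(P(1)/Q(1)) = 0.0099·log₂(0.0099/0.3334) = -0.05023
  P(2)·log₂(P(2)/Q(2)) = 0.0254·log₂(0.0254/0.3333) = -0.09433
  P(3)·log₂(P(3)/Q(3)) = 0.9647·log₂(0.9647/0.3333) = 1.47914

D_KL(P||Q) = -0.05023 - 0.09433 + 1.47914 = 1.33458 ≈ 1.3346 bits

D_KL(Q||P) = Σ Q(x) log₂(Q(x)/P(x))

Computing term by term:
  Q(1)·log₂(Q(1)/P(1)) = 0.3334·log₂(0.3334/0.0099) = 1.69157
  Q(2)·log₂(Q(2)/P(2)) = 0.3333·log₂(0.3333/0.0254) = 1.23785
  Q(3)·log₂(Q(3)/P(3)) = 0.3333·log₂(0.3333/0.9647) = -0.51104

D_KL(Q||P) = 1.69157 + 1.23785 - 0.51104 = 2.41838 ≈ 2.4184 bits

These are NOT equal (difference: 1.0838 bits). KL divergence is asymmetric: D_KL(P||Q) ≠ D_KL(Q||P) in general.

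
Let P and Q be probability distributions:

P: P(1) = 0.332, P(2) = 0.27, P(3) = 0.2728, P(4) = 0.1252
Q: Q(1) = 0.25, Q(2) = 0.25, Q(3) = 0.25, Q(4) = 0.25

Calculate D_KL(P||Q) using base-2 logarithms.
0.0753 bits

D_KL(P||Q) = Σ P(x) log₂(P(x)/Q(x))

Computing term by term:
  P(1)·log₂(P(1)/Q(1)) = 0.332·log₂(0.332/0.25) = 0.13587
  P(2)·log₂(P(2)/Q(2)) = 0.27·log₂(0.27/0.25) = 0.02998
  P(3)·log₂(P(3)/Q(3)) = 0.2728·log₂(0.2728/0.25) = 0.03435
  P(4)·log₂(P(4)/Q(4)) = 0.1252·log₂(0.1252/0.25) = -0.12491

D_KL(P||Q) = 0.13587 + 0.02998 + 0.03435 - 0.12491 = 0.07529 ≈ 0.0753 bits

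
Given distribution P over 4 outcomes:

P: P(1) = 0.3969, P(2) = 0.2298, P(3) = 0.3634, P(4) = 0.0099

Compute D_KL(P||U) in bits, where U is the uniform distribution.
0.3867 bits

U(i) = 1/4 for all i

D_KL(P||U) = Σ P(x) log₂(P(x) / (1/4))
           = Σ P(x) log₂(P(x)) + log₂(4)
           = log₂(4) - H(P)

H(P) = -Σ P(x) log₂(P(x)):
  -P(1)·log₂(P(1)) = -(0.3969)·log₂(0.3969) = 0.52913
  -P(2)·log₂(P(2)) = -(0.2298)·log₂(0.2298) = 0.48753
  -P(3)·log₂(P(3)) = -(0.3634)·log₂(0.3634) = 0.53070
  -P(4)·log₂(P(4)) = -(0.0099)·log₂(0.0099) = 0.06592
H(P) = 0.52913 + 0.48753 + 0.53070 + 0.06592 = 1.61328 bits

log₂(4) = 2.00000 bits

D_KL(P||U) = 2.00000 - 1.61328 = 0.38672 ≈ 0.3867 bits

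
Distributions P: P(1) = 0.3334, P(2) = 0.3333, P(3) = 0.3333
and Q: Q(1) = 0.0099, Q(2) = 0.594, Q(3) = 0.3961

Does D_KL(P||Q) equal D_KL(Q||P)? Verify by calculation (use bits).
D_KL(P||Q) = 1.3307 bits, D_KL(Q||P) = 0.5436 bits. No — D_KL(P||Q) ≠ D_KL(Q||P) for this pair.

D_KL(P||Q) = Σ P(x) log₂(P(x)/Q(x))

Computing term by term:
  P(1)·log₂(P(1)/Q(1)) = 0.3334·log₂(0.3334/0.0099) = 1.69157
  P(2)·log₂(P(2)/Q(2)) = 0.3333·log₂(0.3333/0.594) = -0.27785
  P(3)·log₂(P(3)/Q(3)) = 0.3333·log₂(0.3333/0.3961) = -0.08301

D_KL(P||Q) = 1.69157 - 0.27785 - 0.08301 = 1.33071 ≈ 1.3307 bits

D_KL(Q||P) = Σ Q(x) log₂(Q(x)/P(x))

Computing term by term:
  Q(1)·log₂(Q(1)/P(1)) = 0.0099·log₂(0.0099/0.3334) = -0.05023
  Q(2)·log₂(Q(2)/P(2)) = 0.594·log₂(0.594/0.3333) = 0.49518
  Q(3)·log₂(Q(3)/P(3)) = 0.3961·log₂(0.3961/0.3333) = 0.09865

D_KL(Q||P) = -0.05023 + 0.49518 + 0.09865 = 0.54360 ≈ 0.5436 bits

These are NOT equal (difference: 0.7871 bits). KL divergence is asymmetric: D_KL(P||Q) ≠ D_KL(Q||P) in general.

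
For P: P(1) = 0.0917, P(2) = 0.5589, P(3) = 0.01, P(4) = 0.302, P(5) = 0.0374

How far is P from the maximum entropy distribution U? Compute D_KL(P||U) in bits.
0.7713 bits

U(i) = 1/5 for all i

D_KL(P||U) = Σ P(x) log₂(P(x) / (1/5))
           = Σ P(x) log₂(P(x)) + log₂(5)
           = log₂(5) - H(P)

H(P) = -Σ P(x) log₂(P(x)):
  -P(1)·log₂(P(1)) = -(0.0917)·log₂(0.0917) = 0.31608
  -P(2)·log₂(P(2)) = -(0.5589)·log₂(0.5589) = 0.46911
  -P(3)·log₂(P(3)) = -(0.01)·log₂(0.01) = 0.06644
  -P(4)·log₂(P(4)) = -(0.302)·log₂(0.302) = 0.52167
  -P(5)·log₂(P(5)) = -(0.0374)·log₂(0.0374) = 0.17731
H(P) = 0.31608 + 0.46911 + 0.06644 + 0.52167 + 0.17731 = 1.55061 bits

log₂(5) = 2.32193 bits

D_KL(P||U) = 2.32193 - 1.55061 = 0.77132 ≈ 0.7713 bits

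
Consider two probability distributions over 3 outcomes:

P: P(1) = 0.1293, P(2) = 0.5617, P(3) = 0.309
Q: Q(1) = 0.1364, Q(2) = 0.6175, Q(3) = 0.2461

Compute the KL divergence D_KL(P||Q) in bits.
0.0147 bits

D_KL(P||Q) = Σ P(x) log₂(P(x)/Q(x))

Computing term by term:
  P(1)·log₂(P(1)/Q(1)) = 0.1293·log₂(0.1293/0.1364) = -0.00997
  P(2)·log₂(P(2)/Q(2)) = 0.5617·log₂(0.5617/0.6175) = -0.07675
  P(3)·log₂(P(3)/Q(3)) = 0.309·log₂(0.309/0.2461) = 0.10146

D_KL(P||Q) = -0.00997 - 0.07675 + 0.10146 = 0.01474 ≈ 0.0147 bits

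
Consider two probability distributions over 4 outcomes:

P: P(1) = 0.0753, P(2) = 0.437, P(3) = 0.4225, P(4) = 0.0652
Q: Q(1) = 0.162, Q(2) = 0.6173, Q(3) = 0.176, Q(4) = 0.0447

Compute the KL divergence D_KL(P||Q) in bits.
0.2683 bits

D_KL(P||Q) = Σ P(x) log₂(P(x)/Q(x))

Computing term by term:
  P(1)·log₂(P(1)/Q(1)) = 0.0753·log₂(0.0753/0.162) = -0.08323
  P(2)·log₂(P(2)/Q(2)) = 0.437·log₂(0.437/0.6173) = -0.21777
  P(3)·log₂(P(3)/Q(3)) = 0.4225·log₂(0.4225/0.176) = 0.53378
  P(4)·log₂(P(4)/Q(4)) = 0.0652·log₂(0.0652/0.0447) = 0.03551

D_KL(P||Q) = -0.08323 - 0.21777 + 0.53378 + 0.03551 = 0.26829 ≈ 0.2683 bits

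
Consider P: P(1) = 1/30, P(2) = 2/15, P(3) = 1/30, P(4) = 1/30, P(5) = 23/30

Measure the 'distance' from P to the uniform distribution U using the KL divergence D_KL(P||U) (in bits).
1.1498 bits

U(i) = 1/5 for all i

D_KL(P||U) = Σ P(x) log₂(P(x) / (1/5))
           = Σ P(x) log₂(P(x)) + log₂(5)
           = log₂(5) - H(P)

H(P) = -Σ P(x) log₂(P(x)):
  -P(1)·log₂(P(1)) = -(1/30)·log₂(1/30) = 0.16356
  -P(2)·log₂(P(2)) = -(2/15)·log₂(2/15) = 0.38759
  -P(3)·log₂(P(3)) = -(1/30)·log₂(1/30) = 0.16356
  -P(4)·log₂(P(4)) = -(1/30)·log₂(1/30) = 0.16356
  -P(5)·log₂(P(5)) = -(23/30)·log₂(23/30) = 0.29389
H(P) = 0.16356 + 0.38759 + 0.16356 + 0.16356 + 0.29389 = 1.17216 bits

log₂(5) = 2.32193 bits

D_KL(P||U) = 2.32193 - 1.17216 = 1.14977 ≈ 1.1498 bits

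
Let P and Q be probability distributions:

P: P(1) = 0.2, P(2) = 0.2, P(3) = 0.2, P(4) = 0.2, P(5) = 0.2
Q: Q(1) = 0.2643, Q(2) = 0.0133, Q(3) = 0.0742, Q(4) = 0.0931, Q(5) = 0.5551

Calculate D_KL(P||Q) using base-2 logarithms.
0.9138 bits

D_KL(P||Q) = Σ P(x) log₂(P(x)/Q(x))

Computing term by term:
  P(1)·log₂(P(1)/Q(1)) = 0.2·log₂(0.2/0.2643) = -0.08044
  P(2)·log₂(P(2)/Q(2)) = 0.2·log₂(0.2/0.0133) = 0.78210
  P(3)·log₂(P(3)/Q(3)) = 0.2·log₂(0.2/0.0742) = 0.28610
  P(4)·log₂(P(4)/Q(4)) = 0.2·log₂(0.2/0.0931) = 0.22063
  P(5)·log₂(P(5)/Q(5)) = 0.2·log₂(0.2/0.5551) = -0.29455

D_KL(P||Q) = -0.08044 + 0.78210 + 0.28610 + 0.22063 - 0.29455 = 0.91384 ≈ 0.9138 bits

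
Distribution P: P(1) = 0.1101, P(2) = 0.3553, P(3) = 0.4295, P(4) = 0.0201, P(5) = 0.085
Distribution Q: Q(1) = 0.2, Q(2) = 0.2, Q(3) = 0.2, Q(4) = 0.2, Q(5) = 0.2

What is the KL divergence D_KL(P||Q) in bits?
0.5018 bits

D_KL(P||Q) = Σ P(x) log₂(P(x)/Q(x))

Computing term by term:
  P(1)·log₂(P(1)/Q(1)) = 0.1101·log₂(0.1101/0.2) = -0.09482
  P(2)·log₂(P(2)/Q(2)) = 0.3553·log₂(0.3553/0.2) = 0.29456
  P(3)·log₂(P(3)/Q(3)) = 0.4295·log₂(0.4295/0.2) = 0.47359
  P(4)·log₂(P(4)/Q(4)) = 0.0201·log₂(0.0201/0.2) = -0.06663
  P(5)·log₂(P(5)/Q(5)) = 0.085·log₂(0.085/0.2) = -0.10493

D_KL(P||Q) = -0.09482 + 0.29456 + 0.47359 - 0.06663 - 0.10493 = 0.50177 ≈ 0.5018 bits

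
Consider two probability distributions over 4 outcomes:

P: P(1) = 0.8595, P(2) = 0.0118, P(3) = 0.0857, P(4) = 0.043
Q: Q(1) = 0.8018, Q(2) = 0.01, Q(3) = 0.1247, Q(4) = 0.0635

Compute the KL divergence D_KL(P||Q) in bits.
0.0184 bits

D_KL(P||Q) = Σ P(x) log₂(P(x)/Q(x))

Computing term by term:
  P(1)·log₂(P(1)/Q(1)) = 0.8595·log₂(0.8595/0.8018) = 0.08617
  P(2)·log₂(P(2)/Q(2)) = 0.0118·log₂(0.0118/0.01) = 0.00282
  P(3)·log₂(P(3)/Q(3)) = 0.0857·log₂(0.0857/0.1247) = -0.04637
  P(4)·log₂(P(4)/Q(4)) = 0.043·log₂(0.043/0.0635) = -0.02418

D_KL(P||Q) = 0.08617 + 0.00282 - 0.04637 - 0.02418 = 0.01844 ≈ 0.0184 bits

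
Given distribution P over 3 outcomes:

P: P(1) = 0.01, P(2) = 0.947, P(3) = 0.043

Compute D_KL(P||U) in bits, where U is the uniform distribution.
1.2489 bits

U(i) = 1/3 for all i

D_KL(P||U) = Σ P(x) log₂(P(x) / (1/3))
           = Σ P(x) log₂(P(x)) + log₂(3)
           = log₂(3) - H(P)

H(P) = -Σ P(x) log₂(P(x)):
  -P(1)·log₂(P(1)) = -(0.01)·log₂(0.01) = 0.06644
  -P(2)·log₂(P(2)) = -(0.947)·log₂(0.947) = 0.07440
  -P(3)·log₂(P(3)) = -(0.043)·log₂(0.043) = 0.19520
H(P) = 0.06644 + 0.07440 + 0.19520 = 0.33604 bits

log₂(3) = 1.58496 bits

D_KL(P||U) = 1.58496 - 0.33604 = 1.24892 ≈ 1.2489 bits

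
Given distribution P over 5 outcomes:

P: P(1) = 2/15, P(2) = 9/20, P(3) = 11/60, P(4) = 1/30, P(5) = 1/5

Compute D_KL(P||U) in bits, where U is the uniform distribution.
0.3393 bits

U(i) = 1/5 for all i

D_KL(P||U) = Σ P(x) log₂(P(x) / (1/5))
           = Σ P(x) log₂(P(x)) + log₂(5)
           = log₂(5) - H(P)

H(P) = -Σ P(x) log₂(P(x)):
  -P(1)·log₂(P(1)) = -(2/15)·log₂(2/15) = 0.38759
  -P(2)·log₂(P(2)) = -(9/20)·log₂(9/20) = 0.51840
  -P(3)·log₂(P(3)) = -(11/60)·log₂(11/60) = 0.44870
  -P(4)·log₂(P(4)) = -(1/30)·log₂(1/30) = 0.16356
  -P(5)·log₂(P(5)) = -(1/5)·log₂(1/5) = 0.46439
H(P) = 0.38759 + 0.51840 + 0.44870 + 0.16356 + 0.46439 = 1.98264 bits

log₂(5) = 2.32193 bits

D_KL(P||U) = 2.32193 - 1.98264 = 0.33929 ≈ 0.3393 bits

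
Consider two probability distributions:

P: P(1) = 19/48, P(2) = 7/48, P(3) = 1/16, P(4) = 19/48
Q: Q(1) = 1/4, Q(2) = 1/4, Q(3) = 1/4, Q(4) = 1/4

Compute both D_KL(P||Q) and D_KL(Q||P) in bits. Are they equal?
D_KL(P||Q) = 0.2864 bits, D_KL(Q||P) = 0.3629 bits. No, they are not equal.

D_KL(P||Q) = Σ P(x) log₂(P(x)/Q(x))

Computing term by term:
  P(1)·log₂(P(1)/Q(1)) = (19/48)·log₂((19/48)/(1/4)) = 0.26242
  P(2)·log₂(P(2)/Q(2)) = (7/48)·log₂((7/48)/(1/4)) = -0.11340
  P(3)·log₂(P(3)/Q(3)) = (1/16)·log₂((1/16)/(1/4)) = -0.12500
  P(4)·log₂(P(4)/Q(4)) = (19/48)·log₂((19/48)/(1/4)) = 0.26242

D_KL(P||Q) = 0.26242 - 0.11340 - 0.12500 + 0.26242 = 0.28644 ≈ 0.2864 bits

D_KL(Q||P) = Σ Q(x) log₂(Q(x)/P(x))

Computing term by term:
  Q(1)·log₂(Q(1)/P(1)) = (1/4)·log₂((1/4)/(19/48)) = -0.16574
  Q(2)·log₂(Q(2)/P(2)) = (1/4)·log₂((1/4)/(7/48)) = 0.19440
  Q(3)·log₂(Q(3)/P(3)) = (1/4)·log₂((1/4)/(1/16)) = 0.50000
  Q(4)·log₂(Q(4)/P(4)) = (1/4)·log₂((1/4)/(19/48)) = -0.16574

D_KL(Q||P) = -0.16574 + 0.19440 + 0.50000 - 0.16574 = 0.36292 ≈ 0.3629 bits

These are NOT equal (difference: 0.0765 bits). KL divergence is asymmetric: D_KL(P||Q) ≠ D_KL(Q||P) in general.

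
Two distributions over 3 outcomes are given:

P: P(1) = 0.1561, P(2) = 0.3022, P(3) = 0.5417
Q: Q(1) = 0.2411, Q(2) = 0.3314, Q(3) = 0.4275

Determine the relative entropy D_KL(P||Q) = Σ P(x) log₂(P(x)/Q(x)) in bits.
0.0469 bits

D_KL(P||Q) = Σ P(x) log₂(P(x)/Q(x))

Computing term by term:
  P(1)·log₂(P(1)/Q(1)) = 0.1561·log₂(0.1561/0.2411) = -0.09790
  P(2)·log₂(P(2)/Q(2)) = 0.3022·log₂(0.3022/0.3314) = -0.04021
  P(3)·log₂(P(3)/Q(3)) = 0.5417·log₂(0.5417/0.4275) = 0.18503

D_KL(P||Q) = -0.09790 - 0.04021 + 0.18503 = 0.04692 ≈ 0.0469 bits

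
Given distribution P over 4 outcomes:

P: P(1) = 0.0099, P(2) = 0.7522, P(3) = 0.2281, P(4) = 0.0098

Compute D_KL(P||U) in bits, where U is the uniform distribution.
1.0733 bits

U(i) = 1/4 for all i

D_KL(P||U) = Σ P(x) log₂(P(x) / (1/4))
           = Σ P(x) log₂(P(x)) + log₂(4)
           = log₂(4) - H(P)

H(P) = -Σ P(x) log₂(P(x)):
  -P(1)·log₂(P(1)) = -(0.0099)·log₂(0.0099) = 0.06592
  -P(2)·log₂(P(2)) = -(0.7522)·log₂(0.7522) = 0.30901
  -P(3)·log₂(P(3)) = -(0.2281)·log₂(0.2281) = 0.48637
  -P(4)·log₂(P(4)) = -(0.0098)·log₂(0.0098) = 0.06540
H(P) = 0.06592 + 0.30901 + 0.48637 + 0.06540 = 0.92670 bits

log₂(4) = 2.00000 bits

D_KL(P||U) = 2.00000 - 0.92670 = 1.07330 ≈ 1.0733 bits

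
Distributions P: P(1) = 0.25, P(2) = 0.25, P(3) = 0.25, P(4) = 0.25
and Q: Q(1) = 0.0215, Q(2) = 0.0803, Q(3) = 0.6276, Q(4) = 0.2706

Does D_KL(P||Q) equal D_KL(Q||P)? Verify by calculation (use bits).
D_KL(P||Q) = 0.9340 bits, D_KL(Q||P) = 0.6566 bits. No — D_KL(P||Q) ≠ D_KL(Q||P) for this pair.

D_KL(P||Q) = Σ P(x) log₂(P(x)/Q(x))

Computing term by term:
  P(1)·log₂(P(1)/Q(1)) = 0.25·log₂(0.25/0.0215) = 0.88488
  P(2)·log₂(P(2)/Q(2)) = 0.25·log₂(0.25/0.0803) = 0.40961
  P(3)·log₂(P(3)/Q(3)) = 0.25·log₂(0.25/0.6276) = -0.33198
  P(4)·log₂(P(4)/Q(4)) = 0.25·log₂(0.25/0.2706) = -0.02856

D_KL(P||Q) = 0.88488 + 0.40961 - 0.33198 - 0.02856 = 0.93395 ≈ 0.9340 bits

D_KL(Q||P) = Σ Q(x) log₂(Q(x)/P(x))

Computing term by term:
  Q(1)·log₂(Q(1)/P(1)) = 0.0215·log₂(0.0215/0.25) = -0.07610
  Q(2)·log₂(Q(2)/P(2)) = 0.0803·log₂(0.0803/0.25) = -0.13157
  Q(3)·log₂(Q(3)/P(3)) = 0.6276·log₂(0.6276/0.25) = 0.83340
  Q(4)·log₂(Q(4)/P(4)) = 0.2706·log₂(0.2706/0.25) = 0.03091

D_KL(Q||P) = -0.07610 - 0.13157 + 0.83340 + 0.03091 = 0.65664 ≈ 0.6566 bits

These are NOT equal (difference: 0.2774 bits). KL divergence is asymmetric: D_KL(P||Q) ≠ D_KL(Q||P) in general.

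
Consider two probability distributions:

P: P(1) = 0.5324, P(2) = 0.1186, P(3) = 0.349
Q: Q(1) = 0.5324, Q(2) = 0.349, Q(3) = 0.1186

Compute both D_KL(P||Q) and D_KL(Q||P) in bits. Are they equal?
D_KL(P||Q) = 0.3588 bits, D_KL(Q||P) = 0.3588 bits. Yes, in this case they are equal (although KL divergence is not symmetric in general).

D_KL(P||Q) = Σ P(x) log₂(P(x)/Q(x))

Computing term by term:
  P(1)·log₂(P(1)/Q(1)) = 0.5324·log₂(0.5324/0.5324) = 0.00000
  P(2)·log₂(P(2)/Q(2)) = 0.1186·log₂(0.1186/0.349) = -0.18467
  P(3)·log₂(P(3)/Q(3)) = 0.349·log₂(0.349/0.1186) = 0.54344

D_KL(P||Q) = 0.00000 - 0.18467 + 0.54344 = 0.35877 ≈ 0.3588 bits

D_KL(Q||P) = Σ Q(x) log₂(Q(x)/P(x))

Computing term by term:
  Q(1)·log₂(Q(1)/P(1)) = 0.5324·log₂(0.5324/0.5324) = 0.00000
  Q(2)·log₂(Q(2)/P(2)) = 0.349·log₂(0.349/0.1186) = 0.54344
  Q(3)·log₂(Q(3)/P(3)) = 0.1186·log₂(0.1186/0.349) = -0.18467

D_KL(Q||P) = 0.00000 + 0.54344 - 0.18467 = 0.35877 ≈ 0.3588 bits

These ARE equal here. Q is P with outcomes relabeled (Q(2) = P(3), Q(3) = P(2)) by a relabeling that is its own inverse, so the two sums contain exactly the same terms in a different order. This is a special case — KL divergence is not symmetric in general: D_KL(P||Q) ≠ D_KL(Q||P) for most P, Q.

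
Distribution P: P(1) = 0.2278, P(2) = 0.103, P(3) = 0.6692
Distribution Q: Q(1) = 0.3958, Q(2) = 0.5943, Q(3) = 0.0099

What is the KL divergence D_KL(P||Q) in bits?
3.6260 bits

D_KL(P||Q) = Σ P(x) log₂(P(x)/Q(x))

Computing term by term:
  P(1)·log₂(P(1)/Q(1)) = 0.2278·log₂(0.2278/0.3958) = -0.18156
  P(2)·log₂(P(2)/Q(2)) = 0.103·log₂(0.103/0.5943) = -0.26044
  P(3)·log₂(P(3)/Q(3)) = 0.6692·log₂(0.6692/0.0099) = 4.06798

D_KL(P||Q) = -0.18156 - 0.26044 + 4.06798 = 3.62598 ≈ 3.6260 bits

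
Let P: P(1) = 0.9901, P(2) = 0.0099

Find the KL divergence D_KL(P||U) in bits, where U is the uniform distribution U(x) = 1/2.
0.9199 bits

U(i) = 1/2 for all i

D_KL(P||U) = Σ P(x) log₂(P(x) / (1/2))
           = Σ P(x) log₂(P(x)) + log₂(2)
           = log₂(2) - H(P)

H(P) = -Σ P(x) log₂(P(x)):
  -P(1)·log₂(P(1)) = -(0.9901)·log₂(0.9901) = 0.01421
  -P(2)·log₂(P(2)) = -(0.0099)·log₂(0.0099) = 0.06592
H(P) = 0.01421 + 0.06592 = 0.08013 bits

log₂(2) = 1.00000 bits

D_KL(P||U) = 1.00000 - 0.08013 = 0.91987 ≈ 0.9199 bits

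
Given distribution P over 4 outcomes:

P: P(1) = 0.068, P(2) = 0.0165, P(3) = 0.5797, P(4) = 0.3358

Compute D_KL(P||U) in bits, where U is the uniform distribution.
0.6539 bits

U(i) = 1/4 for all i

D_KL(P||U) = Σ P(x) log₂(P(x) / (1/4))
           = Σ P(x) log₂(P(x)) + log₂(4)
           = log₂(4) - H(P)

H(P) = -Σ P(x) log₂(P(x)):
  -P(1)·log₂(P(1)) = -(0.068)·log₂(0.068) = 0.26373
  -P(2)·log₂(P(2)) = -(0.0165)·log₂(0.0165) = 0.09770
  -P(3)·log₂(P(3)) = -(0.5797)·log₂(0.5797) = 0.45600
  -P(4)·log₂(P(4)) = -(0.3358)·log₂(0.3358) = 0.52866
H(P) = 0.26373 + 0.09770 + 0.45600 + 0.52866 = 1.34609 bits

log₂(4) = 2.00000 bits

D_KL(P||U) = 2.00000 - 1.34609 = 0.65391 ≈ 0.6539 bits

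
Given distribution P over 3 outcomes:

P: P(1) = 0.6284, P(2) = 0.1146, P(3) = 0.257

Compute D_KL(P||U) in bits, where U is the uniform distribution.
0.3019 bits

U(i) = 1/3 for all i

D_KL(P||U) = Σ P(x) log₂(P(x) / (1/3))
           = Σ P(x) log₂(P(x)) + log₂(3)
           = log₂(3) - H(P)

H(P) = -Σ P(x) log₂(P(x)):
  -P(1)·log₂(P(1)) = -(0.6284)·log₂(0.6284) = 0.42118
  -P(2)·log₂(P(2)) = -(0.1146)·log₂(0.1146) = 0.35816
  -P(3)·log₂(P(3)) = -(0.257)·log₂(0.257) = 0.50376
H(P) = 0.42118 + 0.35816 + 0.50376 = 1.28310 bits

log₂(3) = 1.58496 bits

D_KL(P||U) = 1.58496 - 1.28310 = 0.30186 ≈ 0.3019 bits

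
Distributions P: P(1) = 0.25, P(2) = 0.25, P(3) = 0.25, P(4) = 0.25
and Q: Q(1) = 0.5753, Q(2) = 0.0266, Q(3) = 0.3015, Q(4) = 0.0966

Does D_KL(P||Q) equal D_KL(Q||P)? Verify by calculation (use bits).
D_KL(P||Q) = 0.7829 bits, D_KL(Q||P) = 0.5547 bits. No — D_KL(P||Q) ≠ D_KL(Q||P) for this pair.

D_KL(P||Q) = Σ P(x) log₂(P(x)/Q(x))

Computing term by term:
  P(1)·log₂(P(1)/Q(1)) = 0.25·log₂(0.25/0.5753) = -0.30060
  P(2)·log₂(P(2)/Q(2)) = 0.25·log₂(0.25/0.0266) = 0.80811
  P(3)·log₂(P(3)/Q(3)) = 0.25·log₂(0.25/0.3015) = -0.06756
  P(4)·log₂(P(4)/Q(4)) = 0.25·log₂(0.25/0.0966) = 0.34296

D_KL(P||Q) = -0.30060 + 0.80811 - 0.06756 + 0.34296 = 0.78291 ≈ 0.7829 bits

D_KL(Q||P) = Σ Q(x) log₂(Q(x)/P(x))

Computing term by term:
  Q(1)·log₂(Q(1)/P(1)) = 0.5753·log₂(0.5753/0.25) = 0.69173
  Q(2)·log₂(Q(2)/P(2)) = 0.0266·log₂(0.0266/0.25) = -0.08598
  Q(3)·log₂(Q(3)/P(3)) = 0.3015·log₂(0.3015/0.25) = 0.08147
  Q(4)·log₂(Q(4)/P(4)) = 0.0966·log₂(0.0966/0.25) = -0.13252

D_KL(Q||P) = 0.69173 - 0.08598 + 0.08147 - 0.13252 = 0.55470 ≈ 0.5547 bits

These are NOT equal (difference: 0.2282 bits). KL divergence is asymmetric: D_KL(P||Q) ≠ D_KL(Q||P) in general.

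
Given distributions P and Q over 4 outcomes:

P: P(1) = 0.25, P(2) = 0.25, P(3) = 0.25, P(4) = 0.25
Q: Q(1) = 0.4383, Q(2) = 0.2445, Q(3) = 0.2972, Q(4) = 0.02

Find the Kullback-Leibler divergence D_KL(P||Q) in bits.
0.6541 bits

D_KL(P||Q) = Σ P(x) log₂(P(x)/Q(x))

Computing term by term:
  P(1)·log₂(P(1)/Q(1)) = 0.25·log₂(0.25/0.4383) = -0.20250
  P(2)·log₂(P(2)/Q(2)) = 0.25·log₂(0.25/0.2445) = 0.00802
  P(3)·log₂(P(3)/Q(3)) = 0.25·log₂(0.25/0.2972) = -0.06238
  P(4)·log₂(P(4)/Q(4)) = 0.25·log₂(0.25/0.02) = 0.91096

D_KL(P||Q) = -0.20250 + 0.00802 - 0.06238 + 0.91096 = 0.65410 ≈ 0.6541 bits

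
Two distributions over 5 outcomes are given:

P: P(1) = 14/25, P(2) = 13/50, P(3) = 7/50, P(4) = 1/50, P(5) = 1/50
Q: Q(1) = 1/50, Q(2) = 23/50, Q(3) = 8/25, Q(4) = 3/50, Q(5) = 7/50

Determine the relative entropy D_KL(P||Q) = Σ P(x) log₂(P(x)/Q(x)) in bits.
2.2233 bits

D_KL(P||Q) = Σ P(x) log₂(P(x)/Q(x))

Computing term by term:
  P(1)·log₂(P(1)/Q(1)) = (14/25)·log₂((14/25)/(1/50)) = 2.69212
  P(2)·log₂(P(2)/Q(2)) = (13/50)·log₂((13/50)/(23/50)) = -0.21401
  P(3)·log₂(P(3)/Q(3)) = (7/50)·log₂((7/50)/(8/25)) = -0.16697
  P(4)·log₂(P(4)/Q(4)) = (1/50)·log₂((1/50)/(3/50)) = -0.03170
  P(5)·log₂(P(5)/Q(5)) = (1/50)·log₂((1/50)/(7/50)) = -0.05615

D_KL(P||Q) = 2.69212 - 0.21401 - 0.16697 - 0.03170 - 0.05615 = 2.22329 ≈ 2.2233 bits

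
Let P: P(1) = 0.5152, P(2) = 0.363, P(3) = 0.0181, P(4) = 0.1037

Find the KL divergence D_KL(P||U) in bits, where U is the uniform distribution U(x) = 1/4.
0.5326 bits

U(i) = 1/4 for all i

D_KL(P||U) = Σ P(x) log₂(P(x) / (1/4))
           = Σ P(x) log₂(P(x)) + log₂(4)
           = log₂(4) - H(P)

H(P) = -Σ P(x) log₂(P(x)):
  -P(1)·log₂(P(1)) = -(0.5152)·log₂(0.5152) = 0.49294
  -P(2)·log₂(P(2)) = -(0.363)·log₂(0.363) = 0.53069
  -P(3)·log₂(P(3)) = -(0.0181)·log₂(0.0181) = 0.10476
  -P(4)·log₂(P(4)) = -(0.1037)·log₂(0.1037) = 0.33905
H(P) = 0.49294 + 0.53069 + 0.10476 + 0.33905 = 1.46744 bits

log₂(4) = 2.00000 bits

D_KL(P||U) = 2.00000 - 1.46744 = 0.53256 ≈ 0.5326 bits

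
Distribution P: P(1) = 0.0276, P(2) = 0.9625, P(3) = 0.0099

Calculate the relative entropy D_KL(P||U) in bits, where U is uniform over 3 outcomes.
1.3230 bits

U(i) = 1/3 for all i

D_KL(P||U) = Σ P(x) log₂(P(x) / (1/3))
           = Σ P(x) log₂(P(x)) + log₂(3)
           = log₂(3) - H(P)

H(P) = -Σ P(x) log₂(P(x)):
  -P(1)·log₂(P(1)) = -(0.0276)·log₂(0.0276) = 0.14295
  -P(2)·log₂(P(2)) = -(0.9625)·log₂(0.9625) = 0.05307
  -P(3)·log₂(P(3)) = -(0.0099)·log₂(0.0099) = 0.06592
H(P) = 0.14295 + 0.05307 + 0.06592 = 0.26194 bits

log₂(3) = 1.58496 bits

D_KL(P||U) = 1.58496 - 0.26194 = 1.32302 ≈ 1.3230 bits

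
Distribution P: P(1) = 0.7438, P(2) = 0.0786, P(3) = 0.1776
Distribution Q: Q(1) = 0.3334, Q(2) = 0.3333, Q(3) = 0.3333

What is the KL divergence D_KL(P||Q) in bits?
0.5360 bits

D_KL(P||Q) = Σ P(x) log₂(P(x)/Q(x))

Computing term by term:
  P(1)·log₂(P(1)/Q(1)) = 0.7438·log₂(0.7438/0.3334) = 0.86107
  P(2)·log₂(P(2)/Q(2)) = 0.0786·log₂(0.0786/0.3333) = -0.16382
  P(3)·log₂(P(3)/Q(3)) = 0.1776·log₂(0.1776/0.3333) = -0.16129

D_KL(P||Q) = 0.86107 - 0.16382 - 0.16129 = 0.53596 ≈ 0.5360 bits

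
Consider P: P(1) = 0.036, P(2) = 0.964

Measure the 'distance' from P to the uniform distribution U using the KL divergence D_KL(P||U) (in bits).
0.7764 bits

U(i) = 1/2 for all i

D_KL(P||U) = Σ P(x) log₂(P(x) / (1/2))
           = Σ P(x) log₂(P(x)) + log₂(2)
           = log₂(2) - H(P)

H(P) = -Σ P(x) log₂(P(x)):
  -P(1)·log₂(P(1)) = -(0.036)·log₂(0.036) = 0.17265
  -P(2)·log₂(P(2)) = -(0.964)·log₂(0.964) = 0.05099
H(P) = 0.17265 + 0.05099 = 0.22364 bits

log₂(2) = 1.00000 bits

D_KL(P||U) = 1.00000 - 0.22364 = 0.77636 ≈ 0.7764 bits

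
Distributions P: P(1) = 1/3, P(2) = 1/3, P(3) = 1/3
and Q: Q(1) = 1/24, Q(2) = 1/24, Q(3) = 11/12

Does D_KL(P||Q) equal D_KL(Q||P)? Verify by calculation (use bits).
D_KL(P||Q) = 1.5135 bits, D_KL(Q||P) = 1.0878 bits. No — D_KL(P||Q) ≠ D_KL(Q||P) for this pair.

D_KL(P||Q) = Σ P(x) log₂(P(x)/Q(x))

Computing term by term:
  P(1)·log₂(P(1)/Q(1)) = (1/3)·log₂((1/3)/(1/24)) = 1.00000
  P(2)·log₂(P(2)/Q(2)) = (1/3)·log₂((1/3)/(1/24)) = 1.00000
  P(3)·log₂(P(3)/Q(3)) = (1/3)·log₂((1/3)/(11/12)) = -0.48648

D_KL(P||Q) = 1.00000 + 1.00000 - 0.48648 = 1.51352 ≈ 1.5135 bits

D_KL(Q||P) = Σ Q(x) log₂(Q(x)/P(x))

Computing term by term:
  Q(1)·log₂(Q(1)/P(1)) = (1/24)·log₂((1/24)/(1/3)) = -0.12500
  Q(2)·log₂(Q(2)/P(2)) = (1/24)·log₂((1/24)/(1/3)) = -0.12500
  Q(3)·log₂(Q(3)/P(3)) = (11/12)·log₂((11/12)/(1/3)) = 1.33781

D_KL(Q||P) = -0.12500 - 0.12500 + 1.33781 = 1.08781 ≈ 1.0878 bits

These are NOT equal (difference: 0.4257 bits). KL divergence is asymmetric: D_KL(P||Q) ≠ D_KL(Q||P) in general.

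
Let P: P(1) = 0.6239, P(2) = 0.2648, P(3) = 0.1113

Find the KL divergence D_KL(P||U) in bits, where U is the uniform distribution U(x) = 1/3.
0.3002 bits

U(i) = 1/3 for all i

D_KL(P||U) = Σ P(x) log₂(P(x) / (1/3))
           = Σ P(x) log₂(P(x)) + log₂(3)
           = log₂(3) - H(P)

H(P) = -Σ P(x) log₂(P(x)):
  -P(1)·log₂(P(1)) = -(0.6239)·log₂(0.6239) = 0.42463
  -P(2)·log₂(P(2)) = -(0.2648)·log₂(0.2648) = 0.50763
  -P(3)·log₂(P(3)) = -(0.1113)·log₂(0.1113) = 0.35254
H(P) = 0.42463 + 0.50763 + 0.35254 = 1.28480 bits

log₂(3) = 1.58496 bits

D_KL(P||U) = 1.58496 - 1.28480 = 0.30016 ≈ 0.3002 bits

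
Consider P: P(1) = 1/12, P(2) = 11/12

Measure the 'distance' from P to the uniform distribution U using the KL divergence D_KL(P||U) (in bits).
0.5862 bits

U(i) = 1/2 for all i

D_KL(P||U) = Σ P(x) log₂(P(x) / (1/2))
           = Σ P(x) log₂(P(x)) + log₂(2)
           = log₂(2) - H(P)

H(P) = -Σ P(x) log₂(P(x)):
  -P(1)·log₂(P(1)) = -(1/12)·log₂(1/12) = 0.29875
  -P(2)·log₂(P(2)) = -(11/12)·log₂(11/12) = 0.11507
H(P) = 0.29875 + 0.11507 = 0.41382 bits

log₂(2) = 1.00000 bits

D_KL(P||U) = 1.00000 - 0.41382 = 0.58618 ≈ 0.5862 bits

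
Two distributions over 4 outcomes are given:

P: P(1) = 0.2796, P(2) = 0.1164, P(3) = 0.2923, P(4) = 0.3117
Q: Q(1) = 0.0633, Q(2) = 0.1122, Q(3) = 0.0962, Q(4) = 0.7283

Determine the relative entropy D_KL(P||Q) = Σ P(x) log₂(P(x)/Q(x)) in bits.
0.6924 bits

D_KL(P||Q) = Σ P(x) log₂(P(x)/Q(x))

Computing term by term:
  P(1)·log₂(P(1)/Q(1)) = 0.2796·log₂(0.2796/0.0633) = 0.59921
  P(2)·log₂(P(2)/Q(2)) = 0.1164·log₂(0.1164/0.1122) = 0.00617
  P(3)·log₂(P(3)/Q(3)) = 0.2923·log₂(0.2923/0.0962) = 0.46866
  P(4)·log₂(P(4)/Q(4)) = 0.3117·log₂(0.3117/0.7283) = -0.38164

D_KL(P||Q) = 0.59921 + 0.00617 + 0.46866 - 0.38164 = 0.69240 ≈ 0.6924 bits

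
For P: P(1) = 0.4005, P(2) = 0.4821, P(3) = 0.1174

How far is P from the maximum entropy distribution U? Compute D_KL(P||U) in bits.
0.1860 bits

U(i) = 1/3 for all i

D_KL(P||U) = Σ P(x) log₂(P(x) / (1/3))
           = Σ P(x) log₂(P(x)) + log₂(3)
           = log₂(3) - H(P)

H(P) = -Σ P(x) log₂(P(x)):
  -P(1)·log₂(P(1)) = -(0.4005)·log₂(0.4005) = 0.52871
  -P(2)·log₂(P(2)) = -(0.4821)·log₂(0.4821) = 0.50746
  -P(3)·log₂(P(3)) = -(0.1174)·log₂(0.1174) = 0.36282
H(P) = 0.52871 + 0.50746 + 0.36282 = 1.39899 bits

log₂(3) = 1.58496 bits

D_KL(P||U) = 1.58496 - 1.39899 = 0.18597 ≈ 0.1860 bits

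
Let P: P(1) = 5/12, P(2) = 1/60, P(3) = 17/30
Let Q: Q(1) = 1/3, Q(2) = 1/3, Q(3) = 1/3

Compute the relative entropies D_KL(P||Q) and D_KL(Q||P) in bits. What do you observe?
D_KL(P||Q) = 0.4959 bits, D_KL(Q||P) = 1.0782 bits. The two directions give different values (D_KL(Q||P) exceeds D_KL(P||Q) by 0.5823 bits): KL divergence is asymmetric.

D_KL(P||Q) = Σ P(x) log₂(P(x)/Q(x))

Computing term by term:
  P(1)·log₂(P(1)/Q(1)) = (5/12)·log₂((5/12)/(1/3)) = 0.13414
  P(2)·log₂(P(2)/Q(2)) = (1/60)·log₂((1/60)/(1/3)) = -0.07203
  P(3)·log₂(P(3)/Q(3)) = (17/30)·log₂((17/30)/(1/3)) = 0.43380

D_KL(P||Q) = 0.13414 - 0.07203 + 0.43380 = 0.49591 ≈ 0.4959 bits

D_KL(Q||P) = Σ Q(x) log₂(Q(x)/P(x))

Computing term by term:
  Q(1)·log₂(Q(1)/P(1)) = (1/3)·log₂((1/3)/(5/12)) = -0.10731
  Q(2)·log₂(Q(2)/P(2)) = (1/3)·log₂((1/3)/(1/60)) = 1.44064
  Q(3)·log₂(Q(3)/P(3)) = (1/3)·log₂((1/3)/(17/30)) = -0.25518

D_KL(Q||P) = -0.10731 + 1.44064 - 0.25518 = 1.07815 ≈ 1.0782 bits

These are NOT equal (difference: 0.5823 bits). KL divergence is asymmetric: D_KL(P||Q) ≠ D_KL(Q||P) in general.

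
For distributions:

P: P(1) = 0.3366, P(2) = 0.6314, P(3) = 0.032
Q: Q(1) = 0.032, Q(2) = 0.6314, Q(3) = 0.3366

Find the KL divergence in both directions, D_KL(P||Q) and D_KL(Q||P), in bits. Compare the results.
D_KL(P||Q) = 1.0341 bits, D_KL(Q||P) = 1.0341 bits. The two directions give exactly the same value for this pair.

D_KL(P||Q) = Σ P(x) log₂(P(x)/Q(x))

Computing term by term:
  P(1)·log₂(P(1)/Q(1)) = 0.3366·log₂(0.3366/0.032) = 1.14272
  P(2)·log₂(P(2)/Q(2)) = 0.6314·log₂(0.6314/0.6314) = 0.00000
  P(3)·log₂(P(3)/Q(3)) = 0.032·log₂(0.032/0.3366) = -0.10864

D_KL(P||Q) = 1.14272 + 0.00000 - 0.10864 = 1.03408 ≈ 1.0341 bits

D_KL(Q||P) = Σ Q(x) log₂(Q(x)/P(x))

Computing term by term:
  Q(1)·log₂(Q(1)/P(1)) = 0.032·log₂(0.032/0.3366) = -0.10864
  Q(2)·log₂(Q(2)/P(2)) = 0.6314·log₂(0.6314/0.6314) = 0.00000
  Q(3)·log₂(Q(3)/P(3)) = 0.3366·log₂(0.3366/0.032) = 1.14272

D_KL(Q||P) = -0.10864 + 0.00000 + 1.14272 = 1.03408 ≈ 1.0341 bits

These ARE equal here. Q is P with outcomes relabeled (Q(1) = P(3), Q(3) = P(1)) by a relabeling that is its own inverse, so the two sums contain exactly the same terms in a different order. This is a special case — KL divergence is not symmetric in general: D_KL(P||Q) ≠ D_KL(Q||P) for most P, Q.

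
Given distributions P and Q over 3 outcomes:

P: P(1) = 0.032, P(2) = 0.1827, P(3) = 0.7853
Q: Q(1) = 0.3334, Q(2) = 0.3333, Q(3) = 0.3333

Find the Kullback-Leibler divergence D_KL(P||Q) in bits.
0.7043 bits

D_KL(P||Q) = Σ P(x) log₂(P(x)/Q(x))

Computing term by term:
  P(1)·log₂(P(1)/Q(1)) = 0.032·log₂(0.032/0.3334) = -0.10820
  P(2)·log₂(P(2)/Q(2)) = 0.1827·log₂(0.1827/0.3333) = -0.15846
  P(3)·log₂(P(3)/Q(3)) = 0.7853·log₂(0.7853/0.3333) = 0.97096

D_KL(P||Q) = -0.10820 - 0.15846 + 0.97096 = 0.70430 ≈ 0.7043 bits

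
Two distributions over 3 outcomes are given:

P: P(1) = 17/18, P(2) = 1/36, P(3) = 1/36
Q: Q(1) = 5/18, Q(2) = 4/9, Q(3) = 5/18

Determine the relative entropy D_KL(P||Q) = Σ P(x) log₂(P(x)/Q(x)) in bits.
1.4641 bits

D_KL(P||Q) = Σ P(x) log₂(P(x)/Q(x))

Computing term by term:
  P(1)·log₂(P(1)/Q(1)) = (17/18)·log₂((17/18)/(5/18)) = 1.66745
  P(2)·log₂(P(2)/Q(2)) = (1/36)·log₂((1/36)/(4/9)) = -0.11111
  P(3)·log₂(P(3)/Q(3)) = (1/36)·log₂((1/36)/(5/18)) = -0.09228

D_KL(P||Q) = 1.66745 - 0.11111 - 0.09228 = 1.46406 ≈ 1.4641 bits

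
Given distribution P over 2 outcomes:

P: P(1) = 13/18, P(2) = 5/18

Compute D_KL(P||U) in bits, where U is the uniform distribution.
0.1476 bits

U(i) = 1/2 for all i

D_KL(P||U) = Σ P(x) log₂(P(x) / (1/2))
           = Σ P(x) log₂(P(x)) + log₂(2)
           = log₂(2) - H(P)

H(P) = -Σ P(x) log₂(P(x)):
  -P(1)·log₂(P(1)) = -(13/18)·log₂(13/18) = 0.33907
  -P(2)·log₂(P(2)) = -(5/18)·log₂(5/18) = 0.51333
H(P) = 0.33907 + 0.51333 = 0.85240 bits

log₂(2) = 1.00000 bits

D_KL(P||U) = 1.00000 - 0.85240 = 0.14760 ≈ 0.1476 bits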